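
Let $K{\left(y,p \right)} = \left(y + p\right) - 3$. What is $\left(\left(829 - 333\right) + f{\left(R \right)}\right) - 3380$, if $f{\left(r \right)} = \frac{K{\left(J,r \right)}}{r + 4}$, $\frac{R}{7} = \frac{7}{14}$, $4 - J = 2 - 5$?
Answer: $-2883$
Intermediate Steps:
$J = 7$ ($J = 4 - \left(2 - 5\right) = 4 - -3 = 4 + 3 = 7$)
$K{\left(y,p \right)} = -3 + p + y$ ($K{\left(y,p \right)} = \left(p + y\right) - 3 = -3 + p + y$)
$R = \frac{7}{2}$ ($R = 7 \cdot \frac{7}{14} = 7 \cdot 7 \cdot \frac{1}{14} = 7 \cdot \frac{1}{2} = \frac{7}{2} \approx 3.5$)
$f{\left(r \right)} = 1$ ($f{\left(r \right)} = \frac{-3 + r + 7}{r + 4} = \frac{4 + r}{4 + r} = 1$)
$\left(\left(829 - 333\right) + f{\left(R \right)}\right) - 3380 = \left(\left(829 - 333\right) + 1\right) - 3380 = \left(496 + 1\right) - 3380 = 497 - 3380 = -2883$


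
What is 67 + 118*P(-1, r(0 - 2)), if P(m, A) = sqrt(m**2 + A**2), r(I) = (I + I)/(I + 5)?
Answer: 791/3 ≈ 263.67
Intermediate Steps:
r(I) = 2*I/(5 + I) (r(I) = (2*I)/(5 + I) = 2*I/(5 + I))
P(m, A) = sqrt(A**2 + m**2)
67 + 118*P(-1, r(0 - 2)) = 67 + 118*sqrt((2*(0 - 2)/(5 + (0 - 2)))**2 + (-1)**2) = 67 + 118*sqrt((2*(-2)/(5 - 2))**2 + 1) = 67 + 118*sqrt((2*(-2)/3)**2 + 1) = 67 + 118*sqrt((2*(-2)*(1/3))**2 + 1) = 67 + 118*sqrt((-4/3)**2 + 1) = 67 + 118*sqrt(16/9 + 1) = 67 + 118*sqrt(25/9) = 67 + 118*(5/3) = 67 + 590/3 = 791/3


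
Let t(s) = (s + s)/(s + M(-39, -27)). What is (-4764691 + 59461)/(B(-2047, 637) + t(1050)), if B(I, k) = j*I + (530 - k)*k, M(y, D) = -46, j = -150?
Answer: -590506365/29981083 ≈ -19.696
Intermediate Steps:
B(I, k) = -150*I + k*(530 - k) (B(I, k) = -150*I + (530 - k)*k = -150*I + k*(530 - k))
t(s) = 2*s/(-46 + s) (t(s) = (s + s)/(s - 46) = (2*s)/(-46 + s) = 2*s/(-46 + s))
(-4764691 + 59461)/(B(-2047, 637) + t(1050)) = (-4764691 + 59461)/((-1*637² - 150*(-2047) + 530*637) + 2*1050/(-46 + 1050)) = -4705230/((-1*405769 + 307050 + 337610) + 2*1050/1004) = -4705230/((-405769 + 307050 + 337610) + 2*1050*(1/1004)) = -4705230/(238891 + 525/251) = -4705230/59962166/251 = -4705230*251/59962166 = -590506365/29981083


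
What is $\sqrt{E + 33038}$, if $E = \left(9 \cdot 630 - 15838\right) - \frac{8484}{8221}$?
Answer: $\frac{\sqrt{1545595566706}}{8221} \approx 151.22$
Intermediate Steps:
$E = - \frac{83599612}{8221}$ ($E = \left(5670 - 15838\right) - \frac{8484}{8221} = -10168 - \frac{8484}{8221} = - \frac{83599612}{8221} \approx -10169.0$)
$\sqrt{E + 33038} = \sqrt{- \frac{83599612}{8221} + 33038} = \sqrt{\frac{188005786}{8221}} = \frac{\sqrt{1545595566706}}{8221}$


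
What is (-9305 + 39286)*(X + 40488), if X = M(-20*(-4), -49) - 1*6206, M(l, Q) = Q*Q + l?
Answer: 1102191503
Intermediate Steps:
M(l, Q) = l + Q² (M(l, Q) = Q² + l = l + Q²)
X = -3725 (X = (-20*(-4) + (-49)²) - 1*6206 = (80 + 2401) - 6206 = 2481 - 6206 = -3725)
(-9305 + 39286)*(X + 40488) = (-9305 + 39286)*(-3725 + 40488) = 29981*36763 = 1102191503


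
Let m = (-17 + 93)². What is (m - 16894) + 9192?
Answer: -1926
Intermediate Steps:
m = 5776 (m = 76² = 5776)
(m - 16894) + 9192 = (5776 - 16894) + 9192 = -11118 + 9192 = -1926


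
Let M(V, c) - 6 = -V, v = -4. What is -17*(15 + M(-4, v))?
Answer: -425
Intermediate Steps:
M(V, c) = 6 - V
-17*(15 + M(-4, v)) = -17*(15 + (6 - 1*(-4))) = -17*(15 + (6 + 4)) = -17*(15 + 10) = -17*25 = -425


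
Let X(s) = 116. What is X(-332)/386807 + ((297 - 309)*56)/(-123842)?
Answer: 137149988/23951476247 ≈ 0.0057262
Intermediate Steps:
X(-332)/386807 + ((297 - 309)*56)/(-123842) = 116/386807 + ((297 - 309)*56)/(-123842) = 116*(1/386807) - 12*56*(-1/123842) = 116/386807 - 672*(-1/123842) = 116/386807 + 336/61921 = 137149988/23951476247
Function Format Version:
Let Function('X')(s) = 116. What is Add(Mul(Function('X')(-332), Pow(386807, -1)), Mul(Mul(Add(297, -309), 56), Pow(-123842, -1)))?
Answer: Rational(137149988, 23951476247) ≈ 0.0057262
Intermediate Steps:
Add(Mul(Function('X')(-332), Pow(386807, -1)), Mul(Mul(Add(297, -309), 56), Pow(-123842, -1))) = Add(Mul(116, Pow(386807, -1)), Mul(Mul(Add(297, -309), 56), Pow(-123842, -1))) = Add(Mul(116, Rational(1, 386807)), Mul(Mul(-12, 56), Rational(-1, 123842))) = Add(Rational(116, 386807), Mul(-672, Rational(-1, 123842))) = Add(Rational(116, 386807), Rational(336, 61921)) = Rational(137149988, 23951476247)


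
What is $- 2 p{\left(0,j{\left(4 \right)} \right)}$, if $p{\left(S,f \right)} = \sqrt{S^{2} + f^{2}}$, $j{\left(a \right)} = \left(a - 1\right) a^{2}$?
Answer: $-96$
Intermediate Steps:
$j{\left(a \right)} = a^{2} \left(-1 + a\right)$ ($j{\left(a \right)} = \left(a - 1\right) a^{2} = \left(-1 + a\right) a^{2} = a^{2} \left(-1 + a\right)$)
$- 2 p{\left(0,j{\left(4 \right)} \right)} = - 2 \sqrt{0^{2} + \left(4^{2} \left(-1 + 4\right)\right)^{2}} = - 2 \sqrt{0 + \left(16 \cdot 3\right)^{2}} = - 2 \sqrt{0 + 48^{2}} = - 2 \sqrt{0 + 2304} = - 2 \sqrt{2304} = \left(-2\right) 48 = -96$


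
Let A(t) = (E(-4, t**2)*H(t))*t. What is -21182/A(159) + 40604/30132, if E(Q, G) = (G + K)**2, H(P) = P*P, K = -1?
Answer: 482903752440283511/358360158324787200 ≈ 1.3475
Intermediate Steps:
H(P) = P**2
E(Q, G) = (-1 + G)**2 (E(Q, G) = (G - 1)**2 = (-1 + G)**2)
A(t) = t**3*(-1 + t**2)**2 (A(t) = ((-1 + t**2)**2*t**2)*t = (t**2*(-1 + t**2)**2)*t = t**3*(-1 + t**2)**2)
-21182/A(159) + 40604/30132 = -21182*1/(4019679*(-1 + 159**2)**2) + 40604/30132 = -21182*1/(4019679*(-1 + 25281)**2) + 40604*(1/30132) = -21182/(4019679*25280**2) + 10151/7533 = -21182/(4019679*639078400) + 10151/7533 = -21182/2568890023833600 + 10151/7533 = -21182*1/2568890023833600 + 10151/7533 = -10591/1284445011916800 + 10151/7533 = 482903752440283511/358360158324787200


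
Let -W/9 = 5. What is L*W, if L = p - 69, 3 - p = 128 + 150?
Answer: 15480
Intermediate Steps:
W = -45 (W = -9*5 = -45)
p = -275 (p = 3 - (128 + 150) = 3 - 1*278 = 3 - 278 = -275)
L = -344 (L = -275 - 69 = -344)
L*W = -344*(-45) = 15480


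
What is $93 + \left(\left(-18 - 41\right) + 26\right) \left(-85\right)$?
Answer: $2898$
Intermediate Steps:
$93 + \left(\left(-18 - 41\right) + 26\right) \left(-85\right) = 93 + \left(-59 + 26\right) \left(-85\right) = 93 - -2805 = 93 + 2805 = 2898$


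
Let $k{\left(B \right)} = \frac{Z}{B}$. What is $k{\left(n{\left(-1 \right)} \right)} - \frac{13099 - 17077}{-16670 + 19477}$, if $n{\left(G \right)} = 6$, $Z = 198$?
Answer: $\frac{96609}{2807} \approx 34.417$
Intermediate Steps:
$k{\left(B \right)} = \frac{198}{B}$
$k{\left(n{\left(-1 \right)} \right)} - \frac{13099 - 17077}{-16670 + 19477} = \frac{198}{6} - \frac{13099 - 17077}{-16670 + 19477} = 198 \cdot \frac{1}{6} - - \frac{3978}{2807} = 33 - \left(-3978\right) \frac{1}{2807} = 33 - - \frac{3978}{2807} = 33 + \frac{3978}{2807} = \frac{96609}{2807}$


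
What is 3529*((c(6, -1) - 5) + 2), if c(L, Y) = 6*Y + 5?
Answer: -14116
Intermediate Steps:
c(L, Y) = 5 + 6*Y
3529*((c(6, -1) - 5) + 2) = 3529*(((5 + 6*(-1)) - 5) + 2) = 3529*(((5 - 6) - 5) + 2) = 3529*((-1 - 5) + 2) = 3529*(-6 + 2) = 3529*(-4) = -14116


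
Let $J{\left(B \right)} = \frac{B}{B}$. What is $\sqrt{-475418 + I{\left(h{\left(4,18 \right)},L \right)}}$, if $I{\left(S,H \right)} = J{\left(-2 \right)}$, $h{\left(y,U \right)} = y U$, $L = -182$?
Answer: $i \sqrt{475417} \approx 689.5 i$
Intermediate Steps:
$J{\left(B \right)} = 1$
$h{\left(y,U \right)} = U y$
$I{\left(S,H \right)} = 1$
$\sqrt{-475418 + I{\left(h{\left(4,18 \right)},L \right)}} = \sqrt{-475418 + 1} = \sqrt{-475417} = i \sqrt{475417}$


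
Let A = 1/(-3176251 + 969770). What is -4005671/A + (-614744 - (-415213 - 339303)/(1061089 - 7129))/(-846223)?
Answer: 1970717762255566395018701/222971298270 ≈ 8.8384e+12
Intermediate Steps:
A = -1/2206481 (A = 1/(-2206481) = -1/2206481 ≈ -4.5321e-7)
-4005671/A + (-614744 - (-415213 - 339303)/(1061089 - 7129))/(-846223) = -4005671/(-1/2206481) + (-614744 - (-415213 - 339303)/(1061089 - 7129))/(-846223) = -4005671*(-2206481) + (-614744 - (-754516)/1053960)*(-1/846223) = 8838436953751 + (-614744 - (-754516)/1053960)*(-1/846223) = 8838436953751 + (-614744 - 1*(-188629/263490))*(-1/846223) = 8838436953751 + (-614744 + 188629/263490)*(-1/846223) = 8838436953751 - 161978707931/263490*(-1/846223) = 8838436953751 + 161978707931/222971298270 = 1970717762255566395018701/222971298270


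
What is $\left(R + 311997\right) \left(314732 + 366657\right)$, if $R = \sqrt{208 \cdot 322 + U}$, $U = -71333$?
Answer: $212591323833 + 681389 i \sqrt{4357} \approx 2.1259 \cdot 10^{11} + 4.4977 \cdot 10^{7} i$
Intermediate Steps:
$R = i \sqrt{4357}$ ($R = \sqrt{208 \cdot 322 - 71333} = \sqrt{66976 - 71333} = \sqrt{-4357} = i \sqrt{4357} \approx 66.008 i$)
$\left(R + 311997\right) \left(314732 + 366657\right) = \left(i \sqrt{4357} + 311997\right) \left(314732 + 366657\right) = \left(311997 + i \sqrt{4357}\right) 681389 = 212591323833 + 681389 i \sqrt{4357}$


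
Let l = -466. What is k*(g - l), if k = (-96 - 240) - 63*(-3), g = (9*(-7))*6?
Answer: -12936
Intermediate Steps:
g = -378 (g = -63*6 = -378)
k = -147 (k = -336 + 189 = -147)
k*(g - l) = -147*(-378 - 1*(-466)) = -147*(-378 + 466) = -147*88 = -12936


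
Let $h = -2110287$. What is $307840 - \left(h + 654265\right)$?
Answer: $1763862$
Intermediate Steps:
$307840 - \left(h + 654265\right) = 307840 - \left(-2110287 + 654265\right) = 307840 - -1456022 = 307840 + 1456022 = 1763862$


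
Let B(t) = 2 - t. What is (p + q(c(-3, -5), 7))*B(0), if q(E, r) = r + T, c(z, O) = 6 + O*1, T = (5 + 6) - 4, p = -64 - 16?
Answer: -132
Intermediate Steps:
p = -80
T = 7 (T = 11 - 4 = 7)
c(z, O) = 6 + O
q(E, r) = 7 + r (q(E, r) = r + 7 = 7 + r)
(p + q(c(-3, -5), 7))*B(0) = (-80 + (7 + 7))*(2 - 1*0) = (-80 + 14)*(2 + 0) = -66*2 = -132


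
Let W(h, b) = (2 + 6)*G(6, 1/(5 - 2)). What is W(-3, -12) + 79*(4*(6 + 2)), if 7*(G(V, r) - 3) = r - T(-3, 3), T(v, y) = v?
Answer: 53672/21 ≈ 2555.8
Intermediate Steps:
G(V, r) = 24/7 + r/7 (G(V, r) = 3 + (r - 1*(-3))/7 = 3 + (r + 3)/7 = 3 + (3 + r)/7 = 3 + (3/7 + r/7) = 24/7 + r/7)
W(h, b) = 584/21 (W(h, b) = (2 + 6)*(24/7 + 1/(7*(5 - 2))) = 8*(24/7 + (⅐)/3) = 8*(24/7 + (⅐)*(⅓)) = 8*(24/7 + 1/21) = 8*(73/21) = 584/21)
W(-3, -12) + 79*(4*(6 + 2)) = 584/21 + 79*(4*(6 + 2)) = 584/21 + 79*(4*8) = 584/21 + 79*32 = 584/21 + 2528 = 53672/21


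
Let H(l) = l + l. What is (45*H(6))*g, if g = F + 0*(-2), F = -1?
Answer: -540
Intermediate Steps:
g = -1 (g = -1 + 0*(-2) = -1 + 0 = -1)
H(l) = 2*l
(45*H(6))*g = (45*(2*6))*(-1) = (45*12)*(-1) = 540*(-1) = -540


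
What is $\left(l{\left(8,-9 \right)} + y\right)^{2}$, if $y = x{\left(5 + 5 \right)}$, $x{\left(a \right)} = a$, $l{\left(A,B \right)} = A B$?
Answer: $3844$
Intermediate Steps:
$y = 10$ ($y = 5 + 5 = 10$)
$\left(l{\left(8,-9 \right)} + y\right)^{2} = \left(8 \left(-9\right) + 10\right)^{2} = \left(-72 + 10\right)^{2} = \left(-62\right)^{2} = 3844$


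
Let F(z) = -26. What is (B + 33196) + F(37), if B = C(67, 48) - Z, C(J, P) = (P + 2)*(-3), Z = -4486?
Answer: 37506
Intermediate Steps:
C(J, P) = -6 - 3*P (C(J, P) = (2 + P)*(-3) = -6 - 3*P)
B = 4336 (B = (-6 - 3*48) - 1*(-4486) = (-6 - 144) + 4486 = -150 + 4486 = 4336)
(B + 33196) + F(37) = (4336 + 33196) - 26 = 37532 - 26 = 37506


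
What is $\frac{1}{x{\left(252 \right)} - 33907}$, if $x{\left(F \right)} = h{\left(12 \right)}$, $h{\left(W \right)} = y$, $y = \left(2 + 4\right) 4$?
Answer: $- \frac{1}{33883} \approx -2.9513 \cdot 10^{-5}$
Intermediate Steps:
$y = 24$ ($y = 6 \cdot 4 = 24$)
$h{\left(W \right)} = 24$
$x{\left(F \right)} = 24$
$\frac{1}{x{\left(252 \right)} - 33907} = \frac{1}{24 - 33907} = \frac{1}{-33883} = - \frac{1}{33883}$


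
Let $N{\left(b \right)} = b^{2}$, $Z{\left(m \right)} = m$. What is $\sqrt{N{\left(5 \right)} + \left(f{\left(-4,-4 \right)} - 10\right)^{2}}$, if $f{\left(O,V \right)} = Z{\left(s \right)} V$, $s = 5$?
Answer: $5 \sqrt{37} \approx 30.414$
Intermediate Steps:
$f{\left(O,V \right)} = 5 V$
$\sqrt{N{\left(5 \right)} + \left(f{\left(-4,-4 \right)} - 10\right)^{2}} = \sqrt{5^{2} + \left(5 \left(-4\right) - 10\right)^{2}} = \sqrt{25 + \left(-20 - 10\right)^{2}} = \sqrt{25 + \left(-30\right)^{2}} = \sqrt{25 + 900} = \sqrt{925} = 5 \sqrt{37}$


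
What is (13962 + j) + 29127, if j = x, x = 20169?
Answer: 63258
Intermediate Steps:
j = 20169
(13962 + j) + 29127 = (13962 + 20169) + 29127 = 34131 + 29127 = 63258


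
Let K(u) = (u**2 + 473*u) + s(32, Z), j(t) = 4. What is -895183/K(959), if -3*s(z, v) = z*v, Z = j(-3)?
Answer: -2685549/4119736 ≈ -0.65187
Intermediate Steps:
Z = 4
s(z, v) = -v*z/3 (s(z, v) = -z*v/3 = -v*z/3)
K(u) = -128/3 + u**2 + 473*u (K(u) = (u**2 + 473*u) - 1/3*4*32 = (u**2 + 473*u) - 128/3 = -128/3 + u**2 + 473*u)
-895183/K(959) = -895183/(-128/3 + 959**2 + 473*959) = -895183/(-128/3 + 919681 + 453607) = -895183/4119736/3 = -895183*3/4119736 = -2685549/4119736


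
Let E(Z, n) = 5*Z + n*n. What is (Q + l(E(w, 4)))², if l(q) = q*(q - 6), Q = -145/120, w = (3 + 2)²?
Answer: 208676289721/576 ≈ 3.6229e+8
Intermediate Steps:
w = 25 (w = 5² = 25)
E(Z, n) = n² + 5*Z (E(Z, n) = 5*Z + n² = n² + 5*Z)
Q = -29/24 (Q = -145*1/120 = -29/24 ≈ -1.2083)
l(q) = q*(-6 + q)
(Q + l(E(w, 4)))² = (-29/24 + (4² + 5*25)*(-6 + (4² + 5*25)))² = (-29/24 + (16 + 125)*(-6 + (16 + 125)))² = (-29/24 + 141*(-6 + 141))² = (-29/24 + 141*135)² = (-29/24 + 19035)² = (456811/24)² = 208676289721/576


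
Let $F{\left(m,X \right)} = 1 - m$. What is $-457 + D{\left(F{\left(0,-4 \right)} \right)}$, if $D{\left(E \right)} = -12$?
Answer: $-469$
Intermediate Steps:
$-457 + D{\left(F{\left(0,-4 \right)} \right)} = -457 - 12 = -469$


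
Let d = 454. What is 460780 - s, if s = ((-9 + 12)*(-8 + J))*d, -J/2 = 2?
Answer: 477124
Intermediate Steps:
J = -4 (J = -2*2 = -4)
s = -16344 (s = ((-9 + 12)*(-8 - 4))*454 = (3*(-12))*454 = -36*454 = -16344)
460780 - s = 460780 - 1*(-16344) = 460780 + 16344 = 477124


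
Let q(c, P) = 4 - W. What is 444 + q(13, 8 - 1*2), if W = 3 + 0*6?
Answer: 445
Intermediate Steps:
W = 3 (W = 3 + 0 = 3)
q(c, P) = 1 (q(c, P) = 4 - 1*3 = 4 - 3 = 1)
444 + q(13, 8 - 1*2) = 444 + 1 = 445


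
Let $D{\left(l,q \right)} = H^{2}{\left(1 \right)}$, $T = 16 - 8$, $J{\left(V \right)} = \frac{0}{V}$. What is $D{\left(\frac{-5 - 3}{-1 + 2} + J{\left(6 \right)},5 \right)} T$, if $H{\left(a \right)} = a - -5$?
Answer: $288$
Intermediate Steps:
$H{\left(a \right)} = 5 + a$ ($H{\left(a \right)} = a + 5 = 5 + a$)
$J{\left(V \right)} = 0$
$T = 8$ ($T = 16 - 8 = 8$)
$D{\left(l,q \right)} = 36$ ($D{\left(l,q \right)} = \left(5 + 1\right)^{2} = 6^{2} = 36$)
$D{\left(\frac{-5 - 3}{-1 + 2} + J{\left(6 \right)},5 \right)} T = 36 \cdot 8 = 288$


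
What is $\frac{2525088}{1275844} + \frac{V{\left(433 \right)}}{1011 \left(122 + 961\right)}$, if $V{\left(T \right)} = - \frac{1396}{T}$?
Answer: $\frac{299283923802932}{151218558155169} \approx 1.9791$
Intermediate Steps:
$\frac{2525088}{1275844} + \frac{V{\left(433 \right)}}{1011 \left(122 + 961\right)} = \frac{2525088}{1275844} + \frac{\left(-1396\right) \frac{1}{433}}{1011 \left(122 + 961\right)} = 2525088 \cdot \frac{1}{1275844} + \frac{\left(-1396\right) \frac{1}{433}}{1011 \cdot 1083} = \frac{631272}{318961} - \frac{1396}{433 \cdot 1094913} = \frac{631272}{318961} - \frac{1396}{474097329} = \frac{299283923802932}{151218558155169}$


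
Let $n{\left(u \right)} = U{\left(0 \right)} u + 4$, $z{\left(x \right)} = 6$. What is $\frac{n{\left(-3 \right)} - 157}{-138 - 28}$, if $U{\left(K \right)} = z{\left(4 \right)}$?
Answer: $\frac{171}{166} \approx 1.0301$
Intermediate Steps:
$U{\left(K \right)} = 6$
$n{\left(u \right)} = 4 + 6 u$ ($n{\left(u \right)} = 6 u + 4 = 4 + 6 u$)
$\frac{n{\left(-3 \right)} - 157}{-138 - 28} = \frac{\left(4 + 6 \left(-3\right)\right) - 157}{-138 - 28} = \frac{\left(4 - 18\right) - 157}{-166} = - \frac{-14 - 157}{166} = \left(- \frac{1}{166}\right) \left(-171\right) = \frac{171}{166}$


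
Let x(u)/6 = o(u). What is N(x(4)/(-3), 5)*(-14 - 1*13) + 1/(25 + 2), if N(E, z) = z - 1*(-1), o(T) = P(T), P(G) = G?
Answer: -4373/27 ≈ -161.96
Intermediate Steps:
o(T) = T
x(u) = 6*u
N(E, z) = 1 + z (N(E, z) = z + 1 = 1 + z)
N(x(4)/(-3), 5)*(-14 - 1*13) + 1/(25 + 2) = (1 + 5)*(-14 - 1*13) + 1/(25 + 2) = 6*(-14 - 13) + 1/27 = 6*(-27) + 1/27 = -162 + 1/27 = -4373/27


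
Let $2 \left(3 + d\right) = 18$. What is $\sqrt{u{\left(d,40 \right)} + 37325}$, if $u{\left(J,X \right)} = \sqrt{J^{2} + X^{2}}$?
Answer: $\sqrt{37325 + 2 \sqrt{409}} \approx 193.3$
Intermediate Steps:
$d = 6$ ($d = -3 + \frac{1}{2} \cdot 18 = -3 + 9 = 6$)
$\sqrt{u{\left(d,40 \right)} + 37325} = \sqrt{\sqrt{6^{2} + 40^{2}} + 37325} = \sqrt{\sqrt{36 + 1600} + 37325} = \sqrt{\sqrt{1636} + 37325} = \sqrt{2 \sqrt{409} + 37325} = \sqrt{37325 + 2 \sqrt{409}}$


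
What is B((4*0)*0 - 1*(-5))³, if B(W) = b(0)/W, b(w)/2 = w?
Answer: 0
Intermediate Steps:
b(w) = 2*w
B(W) = 0 (B(W) = (2*0)/W = 0/W = 0)
B((4*0)*0 - 1*(-5))³ = 0³ = 0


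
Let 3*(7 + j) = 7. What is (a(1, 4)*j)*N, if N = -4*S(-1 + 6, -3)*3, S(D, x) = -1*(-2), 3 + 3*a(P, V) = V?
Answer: 112/3 ≈ 37.333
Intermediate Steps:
a(P, V) = -1 + V/3
j = -14/3 (j = -7 + (⅓)*7 = -7 + 7/3 = -14/3 ≈ -4.6667)
S(D, x) = 2
N = -24 (N = -4*2*3 = -8*3 = -24)
(a(1, 4)*j)*N = ((-1 + (⅓)*4)*(-14/3))*(-24) = ((-1 + 4/3)*(-14/3))*(-24) = ((⅓)*(-14/3))*(-24) = -14/9*(-24) = 112/3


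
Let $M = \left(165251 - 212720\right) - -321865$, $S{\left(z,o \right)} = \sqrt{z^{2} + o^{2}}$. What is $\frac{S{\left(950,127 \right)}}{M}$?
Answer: $\frac{\sqrt{918629}}{274396} \approx 0.003493$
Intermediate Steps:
$S{\left(z,o \right)} = \sqrt{o^{2} + z^{2}}$
$M = 274396$ ($M = -47469 + 321865 = 274396$)
$\frac{S{\left(950,127 \right)}}{M} = \frac{\sqrt{127^{2} + 950^{2}}}{274396} = \sqrt{16129 + 902500} \cdot \frac{1}{274396} = \sqrt{918629} \cdot \frac{1}{274396} = \frac{\sqrt{918629}}{274396}$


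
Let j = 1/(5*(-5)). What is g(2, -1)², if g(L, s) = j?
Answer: 1/625 ≈ 0.0016000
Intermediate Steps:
j = -1/25 (j = 1/(-25) = -1/25 ≈ -0.040000)
g(L, s) = -1/25
g(2, -1)² = (-1/25)² = 1/625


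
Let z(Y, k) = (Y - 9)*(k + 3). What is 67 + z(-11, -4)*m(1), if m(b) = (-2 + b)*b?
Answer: 47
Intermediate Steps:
m(b) = b*(-2 + b)
z(Y, k) = (-9 + Y)*(3 + k)
67 + z(-11, -4)*m(1) = 67 + (-27 - 9*(-4) + 3*(-11) - 11*(-4))*(1*(-2 + 1)) = 67 + (-27 + 36 - 33 + 44)*(1*(-1)) = 67 + 20*(-1) = 67 - 20 = 47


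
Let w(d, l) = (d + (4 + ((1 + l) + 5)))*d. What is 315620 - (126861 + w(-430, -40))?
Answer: -9041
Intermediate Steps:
w(d, l) = d*(10 + d + l) (w(d, l) = (d + (4 + (6 + l)))*d = (d + (10 + l))*d = (10 + d + l)*d = d*(10 + d + l))
315620 - (126861 + w(-430, -40)) = 315620 - (126861 - 430*(10 - 430 - 40)) = 315620 - (126861 - 430*(-460)) = 315620 - (126861 + 197800) = 315620 - 1*324661 = 315620 - 324661 = -9041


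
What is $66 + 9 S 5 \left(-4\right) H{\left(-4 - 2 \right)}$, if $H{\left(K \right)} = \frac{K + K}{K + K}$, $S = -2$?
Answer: $426$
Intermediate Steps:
$H{\left(K \right)} = 1$ ($H{\left(K \right)} = \frac{2 K}{2 K} = 2 K \frac{1}{2 K} = 1$)
$66 + 9 S 5 \left(-4\right) H{\left(-4 - 2 \right)} = 66 + 9 \left(-2\right) 5 \left(-4\right) 1 = 66 - 18 \left(\left(-20\right) 1\right) = 66 - -360 = 66 + 360 = 426$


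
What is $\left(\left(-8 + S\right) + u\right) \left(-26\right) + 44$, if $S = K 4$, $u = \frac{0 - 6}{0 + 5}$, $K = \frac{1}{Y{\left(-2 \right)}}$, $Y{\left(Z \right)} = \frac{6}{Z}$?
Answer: $\frac{4768}{15} \approx 317.87$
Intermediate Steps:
$K = - \frac{1}{3}$ ($K = \frac{1}{6 \frac{1}{-2}} = \frac{1}{6 \left(- \frac{1}{2}\right)} = \frac{1}{-3} = - \frac{1}{3} \approx -0.33333$)
$u = - \frac{6}{5} \approx -1.2$
$S = - \frac{4}{3}$ ($S = \left(- \frac{1}{3}\right) 4 = - \frac{4}{3} \approx -1.3333$)
$\left(\left(-8 + S\right) + u\right) \left(-26\right) + 44 = \left(\left(-8 - \frac{4}{3}\right) - \frac{6}{5}\right) \left(-26\right) + 44 = \left(- \frac{28}{3} - \frac{6}{5}\right) \left(-26\right) + 44 = \left(- \frac{158}{15}\right) \left(-26\right) + 44 = \frac{4108}{15} + 44 = \frac{4768}{15}$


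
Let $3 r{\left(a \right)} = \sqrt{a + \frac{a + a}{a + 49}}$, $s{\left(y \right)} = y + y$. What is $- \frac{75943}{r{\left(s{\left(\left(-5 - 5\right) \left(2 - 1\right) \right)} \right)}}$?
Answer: $\frac{227829 i \sqrt{4495}}{310} \approx 49273.0 i$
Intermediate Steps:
$s{\left(y \right)} = 2 y$
$r{\left(a \right)} = \frac{\sqrt{a + \frac{2 a}{49 + a}}}{3}$ ($r{\left(a \right)} = \frac{\sqrt{a + \frac{a + a}{a + 49}}}{3} = \frac{\sqrt{a + \frac{2 a}{49 + a}}}{3}$)
$- \frac{75943}{r{\left(s{\left(\left(-5 - 5\right) \left(2 - 1\right) \right)} \right)}} = - \frac{75943}{\frac{1}{3} \sqrt{\frac{2 \left(-5 - 5\right) \left(2 - 1\right) \left(51 + 2 \left(-5 - 5\right) \left(2 - 1\right)\right)}{49 + 2 \left(-5 - 5\right) \left(2 - 1\right)}}} = - \frac{75943}{\frac{1}{3} \sqrt{\frac{2 \left(\left(-10\right) 1\right) \left(51 + 2 \left(\left(-10\right) 1\right)\right)}{49 + 2 \left(\left(-10\right) 1\right)}}} = - \frac{75943}{\frac{1}{3} \sqrt{\frac{2 \left(-10\right) \left(51 + 2 \left(-10\right)\right)}{49 + 2 \left(-10\right)}}} = - \frac{75943}{\frac{1}{3} \sqrt{- \frac{20 \left(51 - 20\right)}{49 - 20}}} = - \frac{75943}{\frac{1}{3} \sqrt{\left(-20\right) \frac{1}{29} \cdot 31}} = - \frac{75943}{\frac{1}{3} \sqrt{- \frac{620}{29}}} = - \frac{75943}{\frac{1}{3} \frac{2 i \sqrt{4495}}{29}} = - \frac{75943}{\frac{2}{87} i \sqrt{4495}} = - 75943 \left(- \frac{3 i \sqrt{4495}}{310}\right) = \frac{227829 i \sqrt{4495}}{310}$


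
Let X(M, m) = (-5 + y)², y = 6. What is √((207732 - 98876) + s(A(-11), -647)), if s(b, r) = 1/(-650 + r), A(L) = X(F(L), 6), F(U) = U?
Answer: 3*√20346504623/1297 ≈ 329.93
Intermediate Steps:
X(M, m) = 1 (X(M, m) = (-5 + 6)² = 1² = 1)
A(L) = 1
√((207732 - 98876) + s(A(-11), -647)) = √((207732 - 98876) + 1/(-650 - 647)) = √(108856 + 1/(-1297)) = √(108856 - 1/1297) = √(141186231/1297) = 3*√20346504623/1297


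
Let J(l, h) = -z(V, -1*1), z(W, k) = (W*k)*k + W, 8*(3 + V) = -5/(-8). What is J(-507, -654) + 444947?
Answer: 14238491/32 ≈ 4.4495e+5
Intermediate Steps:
V = -187/64 (V = -3 + (-5/(-8))/8 = -3 + (-5*(-⅛))/8 = -3 + (⅛)*(5/8) = -3 + 5/64 = -187/64 ≈ -2.9219)
z(W, k) = W + W*k² (z(W, k) = W*k² + W = W + W*k²)
J(l, h) = 187/32 (J(l, h) = -(-187)*(1 + (-1*1)²)/64 = -(-187)*(1 + (-1)²)/64 = -(-187)*(1 + 1)/64 = -(-187)*2/64 = -1*(-187/32) = 187/32)
J(-507, -654) + 444947 = 187/32 + 444947 = 14238491/32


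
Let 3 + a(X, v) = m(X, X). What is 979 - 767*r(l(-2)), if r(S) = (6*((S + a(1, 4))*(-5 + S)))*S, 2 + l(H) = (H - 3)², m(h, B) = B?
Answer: -40008809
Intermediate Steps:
l(H) = -2 + (-3 + H)² (l(H) = -2 + (H - 3)² = -2 + (-3 + H)²)
a(X, v) = -3 + X
r(S) = 6*S*(-5 + S)*(-2 + S) (r(S) = (6*((S + (-3 + 1))*(-5 + S)))*S = (6*((S - 2)*(-5 + S)))*S = (6*((-2 + S)*(-5 + S)))*S = (6*((-5 + S)*(-2 + S)))*S = (6*(-5 + S)*(-2 + S))*S = 6*S*(-5 + S)*(-2 + S))
979 - 767*r(l(-2)) = 979 - 4602*(-2 + (-3 - 2)²)*(10 + (-2 + (-3 - 2)²)² - 7*(-2 + (-3 - 2)²)) = 979 - 4602*(-2 + (-5)²)*(10 + (-2 + (-5)²)² - 7*(-2 + (-5)²)) = 979 - 4602*(-2 + 25)*(10 + (-2 + 25)² - 7*(-2 + 25)) = 979 - 4602*23*(10 + 23² - 7*23) = 979 - 4602*23*(10 + 529 - 161) = 979 - 4602*23*378 = 979 - 767*52164 = 979 - 40009788 = -40008809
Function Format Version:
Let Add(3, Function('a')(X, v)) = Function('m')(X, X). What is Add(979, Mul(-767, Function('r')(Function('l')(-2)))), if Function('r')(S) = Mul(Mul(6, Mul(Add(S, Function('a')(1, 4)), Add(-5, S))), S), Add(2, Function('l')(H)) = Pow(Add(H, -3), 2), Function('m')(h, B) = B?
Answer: -40008809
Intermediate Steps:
Function('l')(H) = Add(-2, Pow(Add(-3, H), 2)) (Function('l')(H) = Add(-2, Pow(Add(H, -3), 2)) = Add(-2, Pow(Add(-3, H), 2)))
Function('a')(X, v) = Add(-3, X)
Function('r')(S) = Mul(6, S, Add(-5, S), Add(-2, S)) (Function('r')(S) = Mul(Mul(6, Mul(Add(S, Add(-3, 1)), Add(-5, S))), S) = Mul(Mul(6, Mul(Add(S, -2), Add(-5, S))), S) = Mul(Mul(6, Mul(Add(-2, S), Add(-5, S))), S) = Mul(Mul(6, Mul(Add(-5, S), Add(-2, S))), S) = Mul(Mul(6, Add(-5, S), Add(-2, S)), S) = Mul(6, S, Add(-5, S), Add(-2, S)))
Add(979, Mul(-767, Function('r')(Function('l')(-2)))) = Add(979, Mul(-767, Mul(6, Add(-2, Pow(Add(-3, -2), 2)), Add(10, Pow(Add(-2, Pow(Add(-3, -2), 2)), 2), Mul(-7, Add(-2, Pow(Add(-3, -2), 2))))))) = Add(979, Mul(-767, Mul(6, Add(-2, Pow(-5, 2)), Add(10, Pow(Add(-2, Pow(-5, 2)), 2), Mul(-7, Add(-2, Pow(-5, 2))))))) = Add(979, Mul(-767, Mul(6, Add(-2, 25), Add(10, Pow(Add(-2, 25), 2), Mul(-7, Add(-2, 25)))))) = Add(979, Mul(-767, Mul(6, 23, Add(10, Pow(23, 2), Mul(-7, 23))))) = Add(979, Mul(-767, Mul(6, 23, Add(10, 529, -161)))) = Add(979, Mul(-767, Mul(6, 23, 378))) = Add(979, Mul(-767, 52164)) = Add(979, -40009788) = -40008809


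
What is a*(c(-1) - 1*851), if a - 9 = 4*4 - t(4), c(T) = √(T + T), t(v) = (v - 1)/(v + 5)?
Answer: -62974/3 + 74*I*√2/3 ≈ -20991.0 + 34.884*I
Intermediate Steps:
t(v) = (-1 + v)/(5 + v)
c(T) = √2*√T (c(T) = √(2*T) = √2*√T)
a = 74/3 (a = 9 + (4*4 - (-1 + 4)/(5 + 4)) = 9 + (16 - 3/9) = 9 + (16 - 1*⅓) = 9 + (16 - ⅓) = 9 + 47/3 = 74/3 ≈ 24.667)
a*(c(-1) - 1*851) = 74*(√2*√(-1) - 1*851)/3 = 74*(√2*I - 851)/3 = 74*(I*√2 - 851)/3 = 74*(-851 + I*√2)/3 = -62974/3 + 74*I*√2/3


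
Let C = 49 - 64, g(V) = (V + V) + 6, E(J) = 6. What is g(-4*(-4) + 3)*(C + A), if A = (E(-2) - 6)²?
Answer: -660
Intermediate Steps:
g(V) = 6 + 2*V (g(V) = 2*V + 6 = 6 + 2*V)
A = 0 (A = (6 - 6)² = 0² = 0)
C = -15
g(-4*(-4) + 3)*(C + A) = (6 + 2*(-4*(-4) + 3))*(-15 + 0) = (6 + 2*(16 + 3))*(-15) = (6 + 2*19)*(-15) = (6 + 38)*(-15) = 44*(-15) = -660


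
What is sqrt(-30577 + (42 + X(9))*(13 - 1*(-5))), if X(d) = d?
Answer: I*sqrt(29659) ≈ 172.22*I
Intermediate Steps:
sqrt(-30577 + (42 + X(9))*(13 - 1*(-5))) = sqrt(-30577 + (42 + 9)*(13 - 1*(-5))) = sqrt(-30577 + 51*(13 + 5)) = sqrt(-30577 + 51*18) = sqrt(-30577 + 918) = sqrt(-29659) = I*sqrt(29659)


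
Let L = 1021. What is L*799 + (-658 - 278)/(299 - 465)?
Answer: 67710125/83 ≈ 8.1579e+5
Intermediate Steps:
L*799 + (-658 - 278)/(299 - 465) = 1021*799 + (-658 - 278)/(299 - 465) = 815779 - 936/(-166) = 815779 - 936*(-1/166) = 815779 + 468/83 = 67710125/83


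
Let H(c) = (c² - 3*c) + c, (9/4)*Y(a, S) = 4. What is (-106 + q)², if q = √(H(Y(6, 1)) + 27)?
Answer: (954 - √2155)²/81 ≈ 10169.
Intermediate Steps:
Y(a, S) = 16/9 (Y(a, S) = (4/9)*4 = 16/9)
H(c) = c² - 2*c
q = √2155/9 (q = √(16*(-2 + 16/9)/9 + 27) = √((16/9)*(-2/9) + 27) = √(-32/81 + 27) = √(2155/81) = √2155/9 ≈ 5.1580)
(-106 + q)² = (-106 + √2155/9)²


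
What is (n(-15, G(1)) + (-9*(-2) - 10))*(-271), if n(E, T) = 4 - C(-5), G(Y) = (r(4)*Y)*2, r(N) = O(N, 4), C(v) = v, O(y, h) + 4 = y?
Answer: -4607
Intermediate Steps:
O(y, h) = -4 + y
r(N) = -4 + N
G(Y) = 0 (G(Y) = ((-4 + 4)*Y)*2 = (0*Y)*2 = 0*2 = 0)
n(E, T) = 9 (n(E, T) = 4 - 1*(-5) = 4 + 5 = 9)
(n(-15, G(1)) + (-9*(-2) - 10))*(-271) = (9 + (-9*(-2) - 10))*(-271) = (9 + (18 - 10))*(-271) = (9 + 8)*(-271) = 17*(-271) = -4607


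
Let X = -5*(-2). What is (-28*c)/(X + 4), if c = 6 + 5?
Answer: -22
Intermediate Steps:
c = 11
X = 10
(-28*c)/(X + 4) = (-28*11)/(10 + 4) = -308/14 = -308*1/14 = -22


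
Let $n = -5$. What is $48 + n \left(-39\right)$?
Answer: $243$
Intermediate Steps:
$48 + n \left(-39\right) = 48 - -195 = 48 + 195 = 243$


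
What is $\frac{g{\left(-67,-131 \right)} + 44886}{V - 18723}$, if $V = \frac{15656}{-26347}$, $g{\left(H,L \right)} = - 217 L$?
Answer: $- \frac{1931577611}{493310537} \approx -3.9155$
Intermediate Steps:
$V = - \frac{15656}{26347}$ ($V = 15656 \left(- \frac{1}{26347}\right) = - \frac{15656}{26347} \approx -0.59422$)
$\frac{g{\left(-67,-131 \right)} + 44886}{V - 18723} = \frac{\left(-217\right) \left(-131\right) + 44886}{- \frac{15656}{26347} - 18723} = \frac{28427 + 44886}{- \frac{493310537}{26347}} = 73313 \left(- \frac{26347}{493310537}\right) = - \frac{1931577611}{493310537}$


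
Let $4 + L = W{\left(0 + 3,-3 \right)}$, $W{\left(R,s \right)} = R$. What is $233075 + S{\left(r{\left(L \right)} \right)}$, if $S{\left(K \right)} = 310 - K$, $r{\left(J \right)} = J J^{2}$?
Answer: $233386$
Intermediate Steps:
$L = -1$ ($L = -4 + \left(0 + 3\right) = -4 + 3 = -1$)
$r{\left(J \right)} = J^{3}$
$233075 + S{\left(r{\left(L \right)} \right)} = 233075 + \left(310 - \left(-1\right)^{3}\right) = 233075 + \left(310 - -1\right) = 233075 + \left(310 + 1\right) = 233075 + 311 = 233386$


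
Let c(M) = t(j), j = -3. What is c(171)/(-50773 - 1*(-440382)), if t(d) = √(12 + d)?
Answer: 3/389609 ≈ 7.7000e-6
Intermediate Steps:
c(M) = 3 (c(M) = √(12 - 3) = √9 = 3)
c(171)/(-50773 - 1*(-440382)) = 3/(-50773 - 1*(-440382)) = 3/(-50773 + 440382) = 3/389609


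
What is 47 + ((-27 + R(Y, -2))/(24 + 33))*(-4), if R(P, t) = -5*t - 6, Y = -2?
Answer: 2771/57 ≈ 48.614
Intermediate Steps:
R(P, t) = -6 - 5*t
47 + ((-27 + R(Y, -2))/(24 + 33))*(-4) = 47 + ((-27 + (-6 - 5*(-2)))/(24 + 33))*(-4) = 47 + ((-27 + (-6 + 10))/57)*(-4) = 47 + ((-27 + 4)*(1/57))*(-4) = 47 - 23*1/57*(-4) = 47 - 23/57*(-4) = 47 + 92/57 = 2771/57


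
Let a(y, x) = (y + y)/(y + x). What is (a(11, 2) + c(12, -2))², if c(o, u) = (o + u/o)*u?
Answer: 734449/1521 ≈ 482.87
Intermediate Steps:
a(y, x) = 2*y/(x + y) (a(y, x) = (2*y)/(x + y) = 2*y/(x + y))
c(o, u) = u*(o + u/o)
(a(11, 2) + c(12, -2))² = (2*11/(2 + 11) - 2*(-2 + 12²)/12)² = (2*11/13 - 2*1/12*(-2 + 144))² = (2*11*(1/13) - 2*1/12*142)² = (22/13 - 71/3)² = (-857/39)² = 734449/1521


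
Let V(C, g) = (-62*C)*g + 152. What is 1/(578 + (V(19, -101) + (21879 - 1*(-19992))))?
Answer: 1/161579 ≈ 6.1889e-6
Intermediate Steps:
V(C, g) = 152 - 62*C*g (V(C, g) = -62*C*g + 152 = 152 - 62*C*g)
1/(578 + (V(19, -101) + (21879 - 1*(-19992)))) = 1/(578 + ((152 - 62*19*(-101)) + (21879 - 1*(-19992)))) = 1/(578 + ((152 + 118978) + (21879 + 19992))) = 1/(578 + (119130 + 41871)) = 1/(578 + 161001) = 1/161579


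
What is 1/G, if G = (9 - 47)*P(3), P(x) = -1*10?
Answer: 1/380 ≈ 0.0026316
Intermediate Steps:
P(x) = -10
G = 380 (G = (9 - 47)*(-10) = -38*(-10) = 380)
1/G = 1/380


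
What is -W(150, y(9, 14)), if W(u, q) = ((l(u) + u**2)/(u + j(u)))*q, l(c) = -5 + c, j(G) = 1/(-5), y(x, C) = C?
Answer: -226450/107 ≈ -2116.4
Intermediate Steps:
j(G) = -1/5
W(u, q) = q*(-5 + u + u**2)/(-1/5 + u) (W(u, q) = (((-5 + u) + u**2)/(u - 1/5))*q = ((-5 + u + u**2)/(-1/5 + u))*q = q*(-5 + u + u**2)/(-1/5 + u))
-W(150, y(9, 14)) = -5*14*(-5 + 150 + 150**2)/(-1 + 5*150) = -5*14*(-5 + 150 + 22500)/(-1 + 750) = -5*14*22645/749 = -1*226450/107 = -226450/107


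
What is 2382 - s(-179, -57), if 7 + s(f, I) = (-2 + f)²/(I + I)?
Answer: 305107/114 ≈ 2676.4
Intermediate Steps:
s(f, I) = -7 + (-2 + f)²/(2*I) (s(f, I) = -7 + (-2 + f)²/(I + I) = -7 + (-2 + f)²/((2*I)) = -7 + (-2 + f)²*(1/(2*I)) = -7 + (-2 + f)²/(2*I))
2382 - s(-179, -57) = 2382 - (-7 + (½)*(-2 - 179)²/(-57)) = 2382 - (-7 + (½)*(-1/57)*(-181)²) = 2382 - (-7 + (½)*(-1/57)*32761) = 2382 - (-7 - 32761/114) = 2382 - 1*(-33559/114) = 2382 + 33559/114 = 305107/114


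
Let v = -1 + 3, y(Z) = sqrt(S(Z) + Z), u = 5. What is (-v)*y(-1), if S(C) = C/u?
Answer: -2*I*sqrt(30)/5 ≈ -2.1909*I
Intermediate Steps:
S(C) = C/5
y(Z) = sqrt(30)*sqrt(Z)/5 (y(Z) = sqrt(Z/5 + Z) = sqrt(6*Z/5) = sqrt(30)*sqrt(Z)/5)
v = 2
(-v)*y(-1) = (-1*2)*(sqrt(30)*sqrt(-1)/5) = -2*sqrt(30)*I/5 = -2*I*sqrt(30)/5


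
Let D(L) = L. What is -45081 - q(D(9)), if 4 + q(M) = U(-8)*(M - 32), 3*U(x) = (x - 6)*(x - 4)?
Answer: -43789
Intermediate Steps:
U(x) = (-6 + x)*(-4 + x)/3 (U(x) = ((x - 6)*(x - 4))/3 = ((-6 + x)*(-4 + x))/3 = (-6 + x)*(-4 + x)/3)
q(M) = -1796 + 56*M (q(M) = -4 + (8 - 10/3*(-8) + (⅓)*(-8)²)*(M - 32) = -4 + (8 + 80/3 + (⅓)*64)*(-32 + M) = -4 + (8 + 80/3 + 64/3)*(-32 + M) = -4 + 56*(-32 + M) = -4 + (-1792 + 56*M) = -1796 + 56*M)
-45081 - q(D(9)) = -45081 - (-1796 + 56*9) = -45081 - (-1796 + 504) = -45081 - 1*(-1292) = -45081 + 1292 = -43789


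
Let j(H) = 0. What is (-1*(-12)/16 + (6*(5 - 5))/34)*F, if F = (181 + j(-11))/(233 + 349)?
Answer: 181/776 ≈ 0.23325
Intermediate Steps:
F = 181/582 (F = (181 + 0)/(233 + 349) = 181/582 ≈ 0.31100)
(-1*(-12)/16 + (6*(5 - 5))/34)*F = (-1*(-12)/16 + (6*(5 - 5))/34)*(181/582) = (12*(1/16) + (6*0)*(1/34))*(181/582) = (¾ + 0*(1/34))*(181/582) = (¾ + 0)*(181/582) = (¾)*(181/582) = 181/776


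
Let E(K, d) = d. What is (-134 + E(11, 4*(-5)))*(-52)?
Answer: 8008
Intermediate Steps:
(-134 + E(11, 4*(-5)))*(-52) = (-134 + 4*(-5))*(-52) = (-134 - 20)*(-52) = -154*(-52) = 8008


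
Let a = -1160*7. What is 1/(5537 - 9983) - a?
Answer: 36101519/4446 ≈ 8120.0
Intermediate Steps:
a = -8120
1/(5537 - 9983) - a = 1/(5537 - 9983) - 1*(-8120) = 1/(-4446) + 8120 = -1/4446 + 8120 = 36101519/4446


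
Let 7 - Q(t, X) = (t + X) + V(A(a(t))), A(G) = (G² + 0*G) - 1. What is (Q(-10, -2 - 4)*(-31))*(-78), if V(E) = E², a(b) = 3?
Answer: -99138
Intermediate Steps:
A(G) = -1 + G² (A(G) = (G² + 0) - 1 = G² - 1 = -1 + G²)
Q(t, X) = -57 - X - t (Q(t, X) = 7 - ((t + X) + (-1 + 3²)²) = 7 - ((X + t) + (-1 + 9)²) = 7 - ((X + t) + 8²) = 7 - ((X + t) + 64) = 7 - (64 + X + t) = 7 + (-64 - X - t) = -57 - X - t)
(Q(-10, -2 - 4)*(-31))*(-78) = ((-57 - (-2 - 4) - 1*(-10))*(-31))*(-78) = ((-57 - 1*(-6) + 10)*(-31))*(-78) = ((-57 + 6 + 10)*(-31))*(-78) = -41*(-31)*(-78) = 1271*(-78) = -99138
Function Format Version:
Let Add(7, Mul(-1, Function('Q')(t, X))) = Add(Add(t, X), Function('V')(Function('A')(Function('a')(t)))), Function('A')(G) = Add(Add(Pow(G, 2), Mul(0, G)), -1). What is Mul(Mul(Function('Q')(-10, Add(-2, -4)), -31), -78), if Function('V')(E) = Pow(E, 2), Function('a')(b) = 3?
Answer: -99138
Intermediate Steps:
Function('A')(G) = Add(-1, Pow(G, 2)) (Function('A')(G) = Add(Add(Pow(G, 2), 0), -1) = Add(Pow(G, 2), -1) = Add(-1, Pow(G, 2)))
Function('Q')(t, X) = Add(-57, Mul(-1, X), Mul(-1, t)) (Function('Q')(t, X) = Add(7, Mul(-1, Add(Add(t, X), Pow(Add(-1, Pow(3, 2)), 2)))) = Add(7, Mul(-1, Add(Add(X, t), Pow(Add(-1, 9), 2)))) = Add(7, Mul(-1, Add(Add(X, t), Pow(8, 2)))) = Add(7, Mul(-1, Add(Add(X, t), 64))) = Add(7, Mul(-1, Add(64, X, t))) = Add(7, Add(-64, Mul(-1, X), Mul(-1, t))) = Add(-57, Mul(-1, X), Mul(-1, t)))
Mul(Mul(Function('Q')(-10, Add(-2, -4)), -31), -78) = Mul(Mul(Add(-57, Mul(-1, Add(-2, -4)), Mul(-1, -10)), -31), -78) = Mul(Mul(Add(-57, Mul(-1, -6), 10), -31), -78) = Mul(Mul(Add(-57, 6, 10), -31), -78) = Mul(Mul(-41, -31), -78) = Mul(1271, -78) = -99138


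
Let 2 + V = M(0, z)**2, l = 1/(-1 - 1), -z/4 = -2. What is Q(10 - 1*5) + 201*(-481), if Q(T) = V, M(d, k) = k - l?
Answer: -386443/4 ≈ -96611.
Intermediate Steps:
z = 8 (z = -4*(-2) = 8)
l = -1/2 (l = 1/(-2) = -1/2 ≈ -0.50000)
M(d, k) = 1/2 + k (M(d, k) = k - 1*(-1/2) = k + 1/2 = 1/2 + k)
V = 281/4 (V = -2 + (1/2 + 8)**2 = -2 + (17/2)**2 = -2 + 289/4 = 281/4 ≈ 70.250)
Q(T) = 281/4
Q(10 - 1*5) + 201*(-481) = 281/4 + 201*(-481) = 281/4 - 96681 = -386443/4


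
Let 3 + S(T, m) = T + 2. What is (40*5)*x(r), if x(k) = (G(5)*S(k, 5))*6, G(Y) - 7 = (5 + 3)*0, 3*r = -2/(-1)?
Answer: -2800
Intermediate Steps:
S(T, m) = -1 + T (S(T, m) = -3 + (T + 2) = -3 + (2 + T) = -1 + T)
r = ⅔ (r = (-2/(-1))/3 = (-2*(-1))/3 = (⅓)*2 = ⅔ ≈ 0.66667)
G(Y) = 7 (G(Y) = 7 + (5 + 3)*0 = 7 + 8*0 = 7 + 0 = 7)
x(k) = -42 + 42*k (x(k) = (7*(-1 + k))*6 = (-7 + 7*k)*6 = -42 + 42*k)
(40*5)*x(r) = (40*5)*(-42 + 42*(⅔)) = 200*(-42 + 28) = 200*(-14) = -2800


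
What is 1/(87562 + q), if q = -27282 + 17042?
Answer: 1/77322 ≈ 1.2933e-5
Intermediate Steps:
q = -10240
1/(87562 + q) = 1/(87562 - 10240) = 1/77322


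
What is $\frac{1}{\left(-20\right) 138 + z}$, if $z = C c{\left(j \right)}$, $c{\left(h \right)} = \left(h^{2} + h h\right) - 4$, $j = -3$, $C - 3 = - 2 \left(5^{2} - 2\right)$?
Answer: $- \frac{1}{3362} \approx -0.00029744$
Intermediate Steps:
$C = -43$ ($C = 3 - 2 \left(5^{2} - 2\right) = 3 - 2 \left(25 - 2\right) = 3 - 46 = -43$)
$c{\left(h \right)} = -4 + 2 h^{2}$ ($c{\left(h \right)} = \left(h^{2} + h^{2}\right) - 4 = 2 h^{2} - 4 = -4 + 2 h^{2}$)
$z = -602$ ($z = - 43 \left(-4 + 2 \left(-3\right)^{2}\right) = - 43 \left(-4 + 2 \cdot 9\right) = - 43 \left(-4 + 18\right) = \left(-43\right) 14 = -602$)
$\frac{1}{\left(-20\right) 138 + z} = \frac{1}{\left(-20\right) 138 - 602} = \frac{1}{-2760 - 602} = \frac{1}{-3362} = - \frac{1}{3362}$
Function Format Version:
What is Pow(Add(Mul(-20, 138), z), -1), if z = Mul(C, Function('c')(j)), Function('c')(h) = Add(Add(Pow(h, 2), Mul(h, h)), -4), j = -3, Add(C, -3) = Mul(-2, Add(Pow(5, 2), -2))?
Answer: Rational(-1, 3362) ≈ -0.00029744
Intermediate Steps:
C = -43 (C = Add(3, Mul(-2, Add(Pow(5, 2), -2))) = Add(3, Mul(-2, Add(25, -2))) = Add(3, Mul(-2, 23)) = Add(3, -46) = -43)
Function('c')(h) = Add(-4, Mul(2, Pow(h, 2))) (Function('c')(h) = Add(Add(Pow(h, 2), Pow(h, 2)), -4) = Add(Mul(2, Pow(h, 2)), -4) = Add(-4, Mul(2, Pow(h, 2))))
z = -602 (z = Mul(-43, Add(-4, Mul(2, Pow(-3, 2)))) = Mul(-43, Add(-4, Mul(2, 9))) = Mul(-43, Add(-4, 18)) = Mul(-43, 14) = -602)
Pow(Add(Mul(-20, 138), z), -1) = Pow(Add(Mul(-20, 138), -602), -1) = Pow(Add(-2760, -602), -1) = Pow(-3362, -1) = Rational(-1, 3362)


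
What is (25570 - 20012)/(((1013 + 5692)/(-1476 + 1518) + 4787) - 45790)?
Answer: -77812/571807 ≈ -0.13608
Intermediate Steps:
(25570 - 20012)/(((1013 + 5692)/(-1476 + 1518) + 4787) - 45790) = 5558/((6705/42 + 4787) - 45790) = 5558/((6705*(1/42) + 4787) - 45790) = 5558/((2235/14 + 4787) - 45790) = 5558/(69253/14 - 45790) = 5558/(-571807/14) = 5558*(-14/571807) = -77812/571807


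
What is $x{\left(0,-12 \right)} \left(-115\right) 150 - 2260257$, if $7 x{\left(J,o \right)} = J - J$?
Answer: $-2260257$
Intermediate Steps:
$x{\left(J,o \right)} = 0$ ($x{\left(J,o \right)} = \frac{J - J}{7} = \frac{1}{7} \cdot 0 = 0$)
$x{\left(0,-12 \right)} \left(-115\right) 150 - 2260257 = 0 \left(-115\right) 150 - 2260257 = 0 \cdot 150 - 2260257 = 0 - 2260257 = -2260257$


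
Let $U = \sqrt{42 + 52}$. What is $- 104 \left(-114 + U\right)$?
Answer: $11856 - 104 \sqrt{94} \approx 10848.0$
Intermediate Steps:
$U = \sqrt{94} \approx 9.6954$
$- 104 \left(-114 + U\right) = - 104 \left(-114 + \sqrt{94}\right) = 11856 - 104 \sqrt{94}$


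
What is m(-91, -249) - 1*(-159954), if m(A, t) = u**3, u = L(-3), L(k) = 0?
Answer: 159954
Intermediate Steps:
u = 0
m(A, t) = 0 (m(A, t) = 0**3 = 0)
m(-91, -249) - 1*(-159954) = 0 - 1*(-159954) = 0 + 159954 = 159954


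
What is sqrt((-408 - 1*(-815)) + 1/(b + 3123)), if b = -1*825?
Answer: sqrt(2149289526)/2298 ≈ 20.174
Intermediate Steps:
b = -825
sqrt((-408 - 1*(-815)) + 1/(b + 3123)) = sqrt((-408 - 1*(-815)) + 1/(-825 + 3123)) = sqrt((-408 + 815) + 1/2298) = sqrt(407 + 1/2298) = sqrt(935287/2298) = sqrt(2149289526)/2298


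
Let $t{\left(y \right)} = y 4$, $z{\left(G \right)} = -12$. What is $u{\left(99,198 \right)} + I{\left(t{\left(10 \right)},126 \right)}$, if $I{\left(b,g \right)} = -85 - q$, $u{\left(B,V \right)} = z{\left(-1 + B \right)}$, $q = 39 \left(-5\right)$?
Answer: $98$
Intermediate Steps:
$q = -195$
$u{\left(B,V \right)} = -12$
$t{\left(y \right)} = 4 y$
$I{\left(b,g \right)} = 110$ ($I{\left(b,g \right)} = -85 - -195 = -85 + 195 = 110$)
$u{\left(99,198 \right)} + I{\left(t{\left(10 \right)},126 \right)} = -12 + 110 = 98$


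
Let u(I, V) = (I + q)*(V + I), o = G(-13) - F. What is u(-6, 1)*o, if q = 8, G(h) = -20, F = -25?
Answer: -50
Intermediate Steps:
o = 5 (o = -20 - 1*(-25) = -20 + 25 = 5)
u(I, V) = (8 + I)*(I + V) (u(I, V) = (I + 8)*(V + I) = (8 + I)*(I + V))
u(-6, 1)*o = ((-6)**2 + 8*(-6) + 8*1 - 6*1)*5 = (36 - 48 + 8 - 6)*5 = -10*5 = -50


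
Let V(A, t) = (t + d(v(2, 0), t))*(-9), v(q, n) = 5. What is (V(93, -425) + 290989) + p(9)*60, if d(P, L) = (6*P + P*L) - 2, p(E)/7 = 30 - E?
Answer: 322507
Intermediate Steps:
p(E) = 210 - 7*E (p(E) = 7*(30 - E) = 210 - 7*E)
d(P, L) = -2 + 6*P + L*P (d(P, L) = (6*P + L*P) - 2 = -2 + 6*P + L*P)
V(A, t) = -252 - 54*t (V(A, t) = (t + (-2 + 6*5 + t*5))*(-9) = (t + (-2 + 30 + 5*t))*(-9) = (t + (28 + 5*t))*(-9) = (28 + 6*t)*(-9) = -252 - 54*t)
(V(93, -425) + 290989) + p(9)*60 = ((-252 - 54*(-425)) + 290989) + (210 - 7*9)*60 = ((-252 + 22950) + 290989) + (210 - 63)*60 = (22698 + 290989) + 147*60 = 313687 + 8820 = 322507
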